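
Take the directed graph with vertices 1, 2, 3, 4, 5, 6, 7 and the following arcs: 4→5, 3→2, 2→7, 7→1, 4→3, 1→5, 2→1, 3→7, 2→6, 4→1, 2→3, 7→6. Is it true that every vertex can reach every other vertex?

No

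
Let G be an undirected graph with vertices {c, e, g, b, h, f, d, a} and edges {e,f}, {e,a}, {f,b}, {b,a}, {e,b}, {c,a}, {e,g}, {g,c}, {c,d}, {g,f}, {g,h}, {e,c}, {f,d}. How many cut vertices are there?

1

Removing g increases the component count from 1 to 2, so g is a cut vertex.
By contrast removing h leaves 1 component; it is not a cut vertex. No other vertex is a cut vertex either.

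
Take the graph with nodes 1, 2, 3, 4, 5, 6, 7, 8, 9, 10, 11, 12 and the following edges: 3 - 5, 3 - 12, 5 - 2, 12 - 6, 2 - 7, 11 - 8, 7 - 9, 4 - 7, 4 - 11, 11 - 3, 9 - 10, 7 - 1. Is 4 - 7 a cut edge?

No

After removing 4 - 7, the path 4-11-3-5-2-7 still connects them, so the edge is not a bridge.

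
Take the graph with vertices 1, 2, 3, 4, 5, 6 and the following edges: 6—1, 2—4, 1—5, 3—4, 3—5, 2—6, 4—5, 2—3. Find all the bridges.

none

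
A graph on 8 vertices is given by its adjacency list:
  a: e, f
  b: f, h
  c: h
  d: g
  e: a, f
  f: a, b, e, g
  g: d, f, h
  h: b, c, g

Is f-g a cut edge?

No

After removing f-g, the path f-b-h-g still connects them, so the edge is not a bridge.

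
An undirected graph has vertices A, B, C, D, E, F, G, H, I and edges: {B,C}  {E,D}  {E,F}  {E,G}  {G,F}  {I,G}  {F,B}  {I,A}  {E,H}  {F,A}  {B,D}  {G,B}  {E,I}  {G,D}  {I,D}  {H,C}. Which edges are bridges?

none

The edges on the cycle E-I-A-F-E are not bridges since each lies on that cycle.
Every edge lies on some cycle, so there are no bridges.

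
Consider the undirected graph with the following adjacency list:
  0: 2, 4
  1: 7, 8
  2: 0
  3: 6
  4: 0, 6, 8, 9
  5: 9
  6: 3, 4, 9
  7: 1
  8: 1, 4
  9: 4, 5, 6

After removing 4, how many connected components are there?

With 4 gone, the remaining components are: {0, 2}; {1, 7, 8}; {3, 5, 6, 9}.
That is 3 components.

3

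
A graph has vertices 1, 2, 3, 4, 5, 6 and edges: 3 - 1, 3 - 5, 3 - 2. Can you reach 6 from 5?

No

The component containing 5 is {1, 2, 3, 5}, and 6 is not in it.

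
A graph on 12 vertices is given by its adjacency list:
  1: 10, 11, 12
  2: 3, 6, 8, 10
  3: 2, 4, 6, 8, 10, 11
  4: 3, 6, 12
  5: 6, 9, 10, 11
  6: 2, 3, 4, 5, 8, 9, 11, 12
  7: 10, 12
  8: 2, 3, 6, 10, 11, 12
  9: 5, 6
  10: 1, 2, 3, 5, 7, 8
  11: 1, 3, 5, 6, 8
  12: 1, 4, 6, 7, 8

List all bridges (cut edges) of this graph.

none

The edges on the cycle 3-6-9-5-11-3 are not bridges since each lies on that cycle.
Every edge lies on some cycle, so there are no bridges.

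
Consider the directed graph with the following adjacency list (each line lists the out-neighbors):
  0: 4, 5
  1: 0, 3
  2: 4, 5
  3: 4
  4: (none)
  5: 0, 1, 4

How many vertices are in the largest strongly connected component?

3

{0, 1, 5} are all mutually reachable — one SCC of size 3.
{4} is an SCC by itself.
{2} is an SCC by itself.
{3} is an SCC by itself.
The largest has 3 vertices.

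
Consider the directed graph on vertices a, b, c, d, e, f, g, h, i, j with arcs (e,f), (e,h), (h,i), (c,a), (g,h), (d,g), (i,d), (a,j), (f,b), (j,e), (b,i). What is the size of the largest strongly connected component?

{d, g, h, i} are all mutually reachable — one SCC of size 4.
{f} is an SCC by itself.
{j} is an SCC by itself.
{c} is an SCC by itself.
{b} is an SCC by itself.
(and 2 more singleton SCCs)
The largest has 4 vertices.

4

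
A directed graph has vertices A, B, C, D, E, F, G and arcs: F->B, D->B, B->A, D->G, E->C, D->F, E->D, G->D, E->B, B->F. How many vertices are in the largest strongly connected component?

{D, G} are all mutually reachable — one SCC of size 2.
{B, F} are all mutually reachable — one SCC of size 2.
{A} is an SCC by itself.
{C} is an SCC by itself.
{E} is an SCC by itself.
The largest has 2 vertices.

2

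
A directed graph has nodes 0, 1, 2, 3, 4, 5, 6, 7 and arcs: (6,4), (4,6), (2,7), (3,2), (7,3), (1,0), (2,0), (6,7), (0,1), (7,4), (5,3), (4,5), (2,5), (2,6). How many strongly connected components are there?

2

{2, 3, 4, 5, 6, 7} are all mutually reachable — one SCC of size 6.
{0, 1} are all mutually reachable — one SCC of size 2.
That gives 2 strongly connected components.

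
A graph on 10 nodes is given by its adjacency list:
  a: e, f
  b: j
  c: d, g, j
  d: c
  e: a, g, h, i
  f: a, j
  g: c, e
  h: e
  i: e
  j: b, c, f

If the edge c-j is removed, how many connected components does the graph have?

c and j are still connected via c-g-e-a-f-j, so the component count stays at 1.

1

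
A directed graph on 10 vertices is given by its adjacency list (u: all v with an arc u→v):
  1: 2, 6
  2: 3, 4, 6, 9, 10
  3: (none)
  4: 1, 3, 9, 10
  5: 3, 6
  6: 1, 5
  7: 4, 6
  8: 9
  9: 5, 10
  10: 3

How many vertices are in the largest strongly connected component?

{1, 2, 4, 5, 6, 9} are all mutually reachable — one SCC of size 6.
{7} is an SCC by itself.
{3} is an SCC by itself.
{8} is an SCC by itself.
{10} is an SCC by itself.
The largest has 6 vertices.

6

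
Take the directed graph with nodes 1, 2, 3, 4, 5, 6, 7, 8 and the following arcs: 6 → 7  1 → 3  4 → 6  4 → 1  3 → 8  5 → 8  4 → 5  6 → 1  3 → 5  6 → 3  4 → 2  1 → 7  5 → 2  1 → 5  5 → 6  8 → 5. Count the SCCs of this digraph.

{1, 3, 5, 6, 8} are all mutually reachable — one SCC of size 5.
{7} is an SCC by itself.
{2} is an SCC by itself.
{4} is an SCC by itself.
That gives 4 strongly connected components.

4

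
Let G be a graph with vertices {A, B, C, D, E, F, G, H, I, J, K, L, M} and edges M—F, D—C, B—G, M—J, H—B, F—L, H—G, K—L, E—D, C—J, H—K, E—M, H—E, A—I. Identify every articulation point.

Removing H increases the component count from 2 to 3, so H is a cut vertex.
By contrast removing A leaves 2 components; it is not a cut vertex. No other vertex is a cut vertex either.

H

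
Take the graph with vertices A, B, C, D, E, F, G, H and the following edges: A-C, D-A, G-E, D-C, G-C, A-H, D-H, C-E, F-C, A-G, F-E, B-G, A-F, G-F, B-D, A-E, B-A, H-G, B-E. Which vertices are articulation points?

Removing B, for instance, still leaves 1 component. No single vertex removal increases the component count — the graph has no articulation points.

none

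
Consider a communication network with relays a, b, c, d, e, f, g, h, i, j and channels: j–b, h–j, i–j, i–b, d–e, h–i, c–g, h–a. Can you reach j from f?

No

The component containing f is {f}, and j is not in it.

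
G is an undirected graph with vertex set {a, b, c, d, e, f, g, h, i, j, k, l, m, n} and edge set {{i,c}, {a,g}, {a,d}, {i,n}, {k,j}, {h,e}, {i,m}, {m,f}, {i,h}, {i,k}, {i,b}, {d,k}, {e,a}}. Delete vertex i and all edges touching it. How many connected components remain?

6

With i gone, the remaining components are: {b}; {c}; {l}; {n}; {f, m}; {a, d, e, g, h, j, k}.
That is 6 components.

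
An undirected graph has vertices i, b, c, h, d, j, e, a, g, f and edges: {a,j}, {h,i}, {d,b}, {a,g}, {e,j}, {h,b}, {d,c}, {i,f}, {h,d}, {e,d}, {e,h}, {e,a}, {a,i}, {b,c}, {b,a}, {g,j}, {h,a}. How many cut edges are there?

The edges on the cycle h-d-c-b-h are not bridges since each lies on that cycle.
But removing i - f disconnects i from f — this is a bridge.

1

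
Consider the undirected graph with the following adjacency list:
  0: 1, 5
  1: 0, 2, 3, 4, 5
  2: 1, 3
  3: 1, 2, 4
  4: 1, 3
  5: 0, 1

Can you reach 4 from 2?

Yes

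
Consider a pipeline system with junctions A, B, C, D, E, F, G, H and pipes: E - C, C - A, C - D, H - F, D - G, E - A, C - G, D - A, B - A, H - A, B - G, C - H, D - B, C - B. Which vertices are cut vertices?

H

Removing H increases the component count from 1 to 2, so H is a cut vertex.
By contrast removing C leaves 1 component; it is not a cut vertex. No other vertex is a cut vertex either.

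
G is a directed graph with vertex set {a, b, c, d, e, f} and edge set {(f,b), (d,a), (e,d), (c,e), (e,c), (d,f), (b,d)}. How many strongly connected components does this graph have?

{b, d, f} are all mutually reachable — one SCC of size 3.
{c, e} are all mutually reachable — one SCC of size 2.
{a} is an SCC by itself.
That gives 3 strongly connected components.

3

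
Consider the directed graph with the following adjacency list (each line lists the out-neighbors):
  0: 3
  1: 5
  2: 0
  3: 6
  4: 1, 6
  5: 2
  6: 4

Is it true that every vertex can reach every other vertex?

Yes

From 3 we can reach every vertex (0, 1, 2, 3, 4, 5, 6), and every vertex can reach 3 (0, 1, 2, 3, 4, 5, 6). So the whole graph is one strongly connected component.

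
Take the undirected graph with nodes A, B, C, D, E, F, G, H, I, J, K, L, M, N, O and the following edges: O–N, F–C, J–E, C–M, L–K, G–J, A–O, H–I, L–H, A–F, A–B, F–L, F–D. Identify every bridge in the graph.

A-B, A-F, A-O, C-F, C-M, D-F, E-J, F-L, G-J, H-I, H-L, K-L, N-O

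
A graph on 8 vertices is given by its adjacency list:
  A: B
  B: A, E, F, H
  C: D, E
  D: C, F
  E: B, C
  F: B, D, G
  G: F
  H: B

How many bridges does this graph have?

The edges on the cycle C-D-F-B-E-C are not bridges since each lies on that cycle.
But removing B-H disconnects B from H; removing F-G disconnects F from G; removing B-A disconnects B from A — these are bridges.
That makes 3 bridges.

3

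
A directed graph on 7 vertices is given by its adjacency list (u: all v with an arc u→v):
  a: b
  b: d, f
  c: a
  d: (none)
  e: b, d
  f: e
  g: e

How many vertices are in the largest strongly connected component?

{b, e, f} are all mutually reachable — one SCC of size 3.
{g} is an SCC by itself.
{d} is an SCC by itself.
{c} is an SCC by itself.
{a} is an SCC by itself.
The largest has 3 vertices.

3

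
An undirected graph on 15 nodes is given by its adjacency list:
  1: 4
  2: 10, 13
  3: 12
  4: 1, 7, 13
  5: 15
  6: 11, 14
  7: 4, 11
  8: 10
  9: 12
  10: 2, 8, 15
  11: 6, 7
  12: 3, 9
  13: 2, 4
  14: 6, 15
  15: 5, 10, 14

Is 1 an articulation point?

No

Deleting 1 leaves 2 components (was 2), so 1 is not a cut vertex.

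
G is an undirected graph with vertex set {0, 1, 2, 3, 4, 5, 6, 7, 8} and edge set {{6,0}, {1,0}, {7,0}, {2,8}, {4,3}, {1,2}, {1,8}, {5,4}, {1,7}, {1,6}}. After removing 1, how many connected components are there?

With 1 gone, the remaining components are: {2, 8}; {0, 6, 7}; {3, 4, 5}.
That is 3 components.

3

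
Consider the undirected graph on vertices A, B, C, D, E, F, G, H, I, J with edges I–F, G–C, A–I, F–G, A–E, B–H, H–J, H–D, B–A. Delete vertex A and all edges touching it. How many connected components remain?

3

With A gone, the remaining components are: {E}; {B, D, H, J}; {C, F, G, I}.
That is 3 components.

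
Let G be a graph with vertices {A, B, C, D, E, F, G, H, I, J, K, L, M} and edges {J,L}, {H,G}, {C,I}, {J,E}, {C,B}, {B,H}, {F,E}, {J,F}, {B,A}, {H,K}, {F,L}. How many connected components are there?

4

M is isolated — a component by itself.
D is isolated — a component by itself.
Starting from E we can reach E, F, J, L. That is one component of size 4.
Starting from A we can reach A, B, C, G, H, I, K. That is one component of size 7.
Total: 4 components.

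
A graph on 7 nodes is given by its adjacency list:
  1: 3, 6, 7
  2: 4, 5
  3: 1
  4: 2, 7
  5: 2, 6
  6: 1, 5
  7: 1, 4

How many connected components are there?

Starting from 1 we can reach 1, 2, 3, 4, 5, 6, 7. That is one component of size 7.
Total: 1 component.

1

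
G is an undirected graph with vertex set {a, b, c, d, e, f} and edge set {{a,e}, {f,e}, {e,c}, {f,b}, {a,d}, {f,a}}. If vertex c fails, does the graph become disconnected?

No

Deleting c leaves 1 component (was 1), so c is not a cut vertex.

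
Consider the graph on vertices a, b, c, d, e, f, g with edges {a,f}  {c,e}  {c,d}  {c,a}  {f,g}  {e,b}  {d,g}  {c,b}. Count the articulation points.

1

Removing c increases the component count from 1 to 2, so c is a cut vertex.
By contrast removing b leaves 1 component; it is not a cut vertex. No other vertex is a cut vertex either.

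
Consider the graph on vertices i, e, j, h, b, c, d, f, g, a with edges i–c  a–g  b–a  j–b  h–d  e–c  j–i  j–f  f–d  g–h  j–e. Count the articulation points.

1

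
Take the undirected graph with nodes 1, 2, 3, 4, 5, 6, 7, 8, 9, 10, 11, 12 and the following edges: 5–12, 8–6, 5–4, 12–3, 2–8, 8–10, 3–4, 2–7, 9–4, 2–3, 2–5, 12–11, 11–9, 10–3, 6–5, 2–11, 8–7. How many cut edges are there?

The edges on the cycle 2-8-6-5-12-11-2 are not bridges since each lies on that cycle.
Every edge lies on some cycle, so there are no bridges.

0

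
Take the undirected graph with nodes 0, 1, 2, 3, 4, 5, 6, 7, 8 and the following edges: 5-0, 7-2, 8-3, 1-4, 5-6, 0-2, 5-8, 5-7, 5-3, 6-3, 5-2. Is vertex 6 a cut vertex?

No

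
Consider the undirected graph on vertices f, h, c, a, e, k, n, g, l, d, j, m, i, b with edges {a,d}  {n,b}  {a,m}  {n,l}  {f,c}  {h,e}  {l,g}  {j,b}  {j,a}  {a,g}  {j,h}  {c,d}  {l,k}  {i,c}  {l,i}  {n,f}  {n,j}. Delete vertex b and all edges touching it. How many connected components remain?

1

With b gone, the remaining components are: {a, c, d, e, f, g, h, i, j, k, l, m, n}.
That is 1 component.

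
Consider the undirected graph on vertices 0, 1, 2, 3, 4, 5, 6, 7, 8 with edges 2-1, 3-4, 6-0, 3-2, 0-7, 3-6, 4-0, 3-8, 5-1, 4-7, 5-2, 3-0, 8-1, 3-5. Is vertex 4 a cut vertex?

No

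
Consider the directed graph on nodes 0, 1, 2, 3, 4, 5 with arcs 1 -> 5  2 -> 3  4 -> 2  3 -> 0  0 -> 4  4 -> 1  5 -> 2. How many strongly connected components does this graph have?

1

{0, 1, 2, 3, 4, 5} are all mutually reachable — one SCC of size 6.
That gives 1 strongly connected component.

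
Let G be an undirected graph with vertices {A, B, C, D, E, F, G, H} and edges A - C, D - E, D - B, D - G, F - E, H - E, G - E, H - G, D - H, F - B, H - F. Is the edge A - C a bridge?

Yes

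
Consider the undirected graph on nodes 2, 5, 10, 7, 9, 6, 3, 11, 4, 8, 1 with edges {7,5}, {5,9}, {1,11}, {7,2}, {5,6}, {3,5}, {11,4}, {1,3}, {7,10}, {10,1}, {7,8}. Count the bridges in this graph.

6

The edges on the cycle 7-10-1-3-5-7 are not bridges since each lies on that cycle.
But removing 11 - 1 disconnects 11 from 1; removing 7 - 8 disconnects 7 from 8; removing 5 - 9 disconnects 5 from 9; removing 11 - 4 disconnects 11 from 4 — these are bridges.
In total 6 edges are bridges.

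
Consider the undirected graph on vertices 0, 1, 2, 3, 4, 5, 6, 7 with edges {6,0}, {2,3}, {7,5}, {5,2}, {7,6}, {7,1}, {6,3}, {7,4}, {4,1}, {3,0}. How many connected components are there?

1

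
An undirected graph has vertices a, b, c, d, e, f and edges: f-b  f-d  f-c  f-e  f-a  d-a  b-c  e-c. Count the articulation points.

Removing f increases the component count from 1 to 2, so f is a cut vertex.
By contrast removing a leaves 1 component; it is not a cut vertex. No other vertex is a cut vertex either.

1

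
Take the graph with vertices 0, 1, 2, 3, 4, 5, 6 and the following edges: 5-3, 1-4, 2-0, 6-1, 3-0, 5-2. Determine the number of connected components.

2

Starting from 1 we can reach 1, 4, 6. That is one component of size 3.
Starting from 0 we can reach 0, 2, 3, 5. That is one component of size 4.
Total: 2 components.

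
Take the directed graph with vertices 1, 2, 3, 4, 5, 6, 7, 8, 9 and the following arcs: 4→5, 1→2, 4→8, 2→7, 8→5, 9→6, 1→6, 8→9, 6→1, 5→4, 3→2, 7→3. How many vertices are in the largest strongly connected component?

{4, 5, 8} are all mutually reachable — one SCC of size 3.
{2, 3, 7} are all mutually reachable — one SCC of size 3.
{1, 6} are all mutually reachable — one SCC of size 2.
{9} is an SCC by itself.
The largest has 3 vertices.

3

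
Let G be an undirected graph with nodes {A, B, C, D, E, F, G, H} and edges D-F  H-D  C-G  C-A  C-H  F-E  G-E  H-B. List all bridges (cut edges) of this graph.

A-C, B-H

The edges on the cycle C-H-D-F-E-G-C are not bridges since each lies on that cycle.
But removing C-A disconnects C from A; removing H-B disconnects H from B — these are bridges.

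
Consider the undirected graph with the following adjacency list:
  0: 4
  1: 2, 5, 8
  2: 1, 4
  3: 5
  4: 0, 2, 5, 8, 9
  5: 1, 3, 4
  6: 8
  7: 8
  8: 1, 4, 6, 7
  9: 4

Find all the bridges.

0-4, 3-5, 4-9, 6-8, 7-8

The edges on the cycle 4-8-1-5-4 are not bridges since each lies on that cycle.
But removing 4-9 disconnects 4 from 9; removing 4-0 disconnects 4 from 0; removing 6-8 disconnects 6 from 8; removing 8-7 disconnects 8 from 7 — these are bridges.
In total 5 edges are bridges.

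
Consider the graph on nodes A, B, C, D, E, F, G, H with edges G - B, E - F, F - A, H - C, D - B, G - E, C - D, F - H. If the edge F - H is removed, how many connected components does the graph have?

1

F and H are still connected via F-E-G-B-D-C-H, so the component count stays at 1.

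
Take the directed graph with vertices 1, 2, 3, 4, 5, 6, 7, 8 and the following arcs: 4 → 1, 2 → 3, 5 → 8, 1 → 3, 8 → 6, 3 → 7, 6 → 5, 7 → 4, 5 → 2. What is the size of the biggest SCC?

{1, 3, 4, 7} are all mutually reachable — one SCC of size 4.
{5, 6, 8} are all mutually reachable — one SCC of size 3.
{2} is an SCC by itself.
The largest has 4 vertices.

4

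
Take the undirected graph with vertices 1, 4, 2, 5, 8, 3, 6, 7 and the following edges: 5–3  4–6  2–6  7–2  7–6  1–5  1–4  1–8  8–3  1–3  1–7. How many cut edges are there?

0

The edges on the cycle 7-2-6-7 are not bridges since each lies on that cycle.
Every edge lies on some cycle, so there are no bridges.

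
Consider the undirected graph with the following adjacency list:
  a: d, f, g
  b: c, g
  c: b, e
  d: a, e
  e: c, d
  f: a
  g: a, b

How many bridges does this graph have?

The edges on the cycle c-b-g-a-d-e-c are not bridges since each lies on that cycle.
But removing a-f disconnects a from f — this is a bridge.

1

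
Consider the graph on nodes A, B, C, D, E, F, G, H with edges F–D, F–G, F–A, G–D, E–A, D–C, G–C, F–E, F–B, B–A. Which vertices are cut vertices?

Removing F increases the component count from 2 to 3, so F is a cut vertex.
By contrast removing E leaves 2 components; it is not a cut vertex. No other vertex is a cut vertex either.

F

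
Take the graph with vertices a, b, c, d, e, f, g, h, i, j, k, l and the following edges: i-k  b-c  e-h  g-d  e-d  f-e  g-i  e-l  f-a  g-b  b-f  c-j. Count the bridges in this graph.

7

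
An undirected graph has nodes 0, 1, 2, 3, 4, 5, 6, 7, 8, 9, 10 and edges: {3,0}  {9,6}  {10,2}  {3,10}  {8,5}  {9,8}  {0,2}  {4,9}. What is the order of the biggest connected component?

1 is isolated — a component by itself.
7 is isolated — a component by itself.
Starting from 0 we can reach 0, 2, 3, 10. That is one component of size 4.
Starting from 4 we can reach 4, 5, 6, 8, 9. That is one component of size 5.
The largest has 5 vertices.

5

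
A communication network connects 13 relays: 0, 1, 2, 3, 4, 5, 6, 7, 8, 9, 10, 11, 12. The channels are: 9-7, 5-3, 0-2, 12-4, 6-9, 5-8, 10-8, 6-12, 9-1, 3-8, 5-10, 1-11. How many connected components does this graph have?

Starting from 0 we can reach 0, 2. That is one component of size 2.
Starting from 3 we can reach 3, 5, 8, 10. That is one component of size 4.
Starting from 1 we can reach 1, 4, 6, 7, 9, 11, 12. That is one component of size 7.
Total: 3 components.

3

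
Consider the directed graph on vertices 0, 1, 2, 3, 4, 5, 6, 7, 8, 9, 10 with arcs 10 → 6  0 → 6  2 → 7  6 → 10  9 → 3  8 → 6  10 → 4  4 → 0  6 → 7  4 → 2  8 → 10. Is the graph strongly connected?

There is no directed path from 2 to 1, so the graph is not strongly connected.

No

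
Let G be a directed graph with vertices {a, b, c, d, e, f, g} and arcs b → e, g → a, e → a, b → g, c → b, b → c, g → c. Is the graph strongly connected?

No

There is no directed path from b to d, so the graph is not strongly connected.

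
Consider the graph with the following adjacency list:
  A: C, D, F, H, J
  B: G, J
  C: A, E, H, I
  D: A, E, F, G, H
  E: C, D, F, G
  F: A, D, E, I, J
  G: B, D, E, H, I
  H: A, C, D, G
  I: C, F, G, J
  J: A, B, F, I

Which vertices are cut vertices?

none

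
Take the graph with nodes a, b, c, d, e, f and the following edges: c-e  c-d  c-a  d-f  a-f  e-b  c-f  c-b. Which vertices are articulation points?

c

Removing c increases the component count from 1 to 2, so c is a cut vertex.
By contrast removing d leaves 1 component; it is not a cut vertex. No other vertex is a cut vertex either.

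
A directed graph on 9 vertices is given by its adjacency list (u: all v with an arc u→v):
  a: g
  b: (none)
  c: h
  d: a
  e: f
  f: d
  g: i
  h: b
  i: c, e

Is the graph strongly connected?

No

There is no directed path from b to d, so the graph is not strongly connected.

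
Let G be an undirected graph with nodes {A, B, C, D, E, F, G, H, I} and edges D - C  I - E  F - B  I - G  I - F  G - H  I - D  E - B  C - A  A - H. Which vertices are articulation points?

I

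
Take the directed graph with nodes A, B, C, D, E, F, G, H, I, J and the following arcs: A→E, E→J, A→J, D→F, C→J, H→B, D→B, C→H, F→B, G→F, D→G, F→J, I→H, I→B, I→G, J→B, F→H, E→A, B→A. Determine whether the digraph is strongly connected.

No

There is no directed path from C to G, so the graph is not strongly connected.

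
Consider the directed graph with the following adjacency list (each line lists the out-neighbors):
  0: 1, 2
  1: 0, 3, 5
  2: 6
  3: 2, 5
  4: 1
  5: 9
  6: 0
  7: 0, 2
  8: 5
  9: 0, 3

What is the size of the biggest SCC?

{0, 1, 2, 3, 5, 6, 9} are all mutually reachable — one SCC of size 7.
{8} is an SCC by itself.
{4} is an SCC by itself.
{7} is an SCC by itself.
The largest has 7 vertices.

7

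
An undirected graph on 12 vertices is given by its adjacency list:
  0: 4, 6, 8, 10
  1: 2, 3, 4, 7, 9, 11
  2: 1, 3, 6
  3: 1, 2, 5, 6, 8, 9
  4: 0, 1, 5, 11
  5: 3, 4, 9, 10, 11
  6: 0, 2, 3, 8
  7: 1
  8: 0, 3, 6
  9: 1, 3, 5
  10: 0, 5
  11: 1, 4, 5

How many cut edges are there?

The edges on the cycle 10-5-3-1-4-0-10 are not bridges since each lies on that cycle.
But removing 1-7 disconnects 1 from 7 — this is a bridge.

1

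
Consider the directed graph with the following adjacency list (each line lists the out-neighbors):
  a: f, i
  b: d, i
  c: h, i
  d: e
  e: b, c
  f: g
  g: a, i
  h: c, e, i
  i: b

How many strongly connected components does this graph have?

2

{b, c, d, e, h, i} are all mutually reachable — one SCC of size 6.
{a, f, g} are all mutually reachable — one SCC of size 3.
That gives 2 strongly connected components.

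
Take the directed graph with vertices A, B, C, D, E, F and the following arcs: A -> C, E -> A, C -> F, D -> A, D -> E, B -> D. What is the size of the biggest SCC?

1

{E} is an SCC by itself.
{F} is an SCC by itself.
{A} is an SCC by itself.
{C} is an SCC by itself.
{B} is an SCC by itself.
(and 1 more singleton SCC)
The largest has 1 vertex.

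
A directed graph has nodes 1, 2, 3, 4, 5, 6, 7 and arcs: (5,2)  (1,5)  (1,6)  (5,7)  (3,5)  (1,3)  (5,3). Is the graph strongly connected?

No

There is no directed path from 4 to 6, so the graph is not strongly connected.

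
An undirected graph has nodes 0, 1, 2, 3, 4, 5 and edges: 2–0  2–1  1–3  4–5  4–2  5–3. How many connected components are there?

1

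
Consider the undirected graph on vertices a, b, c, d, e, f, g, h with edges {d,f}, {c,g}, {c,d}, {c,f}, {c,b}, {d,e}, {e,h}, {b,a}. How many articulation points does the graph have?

4

Removing b increases the component count from 1 to 2, so b is a cut vertex.
Removing c increases the component count from 1 to 3, so c is a cut vertex.
Removing d increases the component count from 1 to 2, so d is a cut vertex.
Likewise e is a cut vertex.
By contrast removing a leaves 1 component; it is not a cut vertex. No other vertex is a cut vertex either.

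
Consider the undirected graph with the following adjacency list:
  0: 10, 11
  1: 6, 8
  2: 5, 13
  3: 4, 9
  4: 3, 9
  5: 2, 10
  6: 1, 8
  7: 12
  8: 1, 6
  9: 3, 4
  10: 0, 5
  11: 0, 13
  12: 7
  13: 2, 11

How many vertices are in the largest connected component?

Starting from 7 we can reach 7, 12. That is one component of size 2.
Starting from 3 we can reach 3, 4, 9. That is one component of size 3.
Starting from 1 we can reach 1, 6, 8. That is one component of size 3.
Starting from 0 we can reach 0, 2, 5, 10, 11, 13. That is one component of size 6.
The largest has 6 vertices.

6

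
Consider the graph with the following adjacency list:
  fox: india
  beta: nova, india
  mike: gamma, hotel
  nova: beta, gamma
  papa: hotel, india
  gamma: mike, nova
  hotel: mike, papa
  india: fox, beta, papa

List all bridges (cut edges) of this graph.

The edges on the cycle gamma-nova-beta-india-papa-hotel-mike-gamma are not bridges since each lies on that cycle.
But removing india-fox disconnects india from fox — this is a bridge.

fox-india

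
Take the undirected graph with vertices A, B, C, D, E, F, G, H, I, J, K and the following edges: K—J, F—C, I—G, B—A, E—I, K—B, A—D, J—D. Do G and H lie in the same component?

The component containing G is {E, G, I}, and H is not in it.

No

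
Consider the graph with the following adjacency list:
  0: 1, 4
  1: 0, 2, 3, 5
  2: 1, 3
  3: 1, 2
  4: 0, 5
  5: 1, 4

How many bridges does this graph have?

The edges on the cycle 1-3-2-1 are not bridges since each lies on that cycle.
Every edge lies on some cycle, so there are no bridges.

0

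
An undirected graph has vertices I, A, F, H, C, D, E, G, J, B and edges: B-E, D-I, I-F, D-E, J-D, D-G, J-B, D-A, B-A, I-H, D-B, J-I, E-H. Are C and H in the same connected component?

The component containing C is {C}, and H is not in it.

No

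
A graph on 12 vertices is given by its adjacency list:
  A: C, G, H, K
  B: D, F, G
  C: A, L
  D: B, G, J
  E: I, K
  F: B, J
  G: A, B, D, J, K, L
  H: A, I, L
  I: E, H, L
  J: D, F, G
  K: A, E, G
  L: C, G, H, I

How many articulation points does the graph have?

Removing G increases the component count from 1 to 2, so G is a cut vertex.
By contrast removing D leaves 1 component; it is not a cut vertex. No other vertex is a cut vertex either.

1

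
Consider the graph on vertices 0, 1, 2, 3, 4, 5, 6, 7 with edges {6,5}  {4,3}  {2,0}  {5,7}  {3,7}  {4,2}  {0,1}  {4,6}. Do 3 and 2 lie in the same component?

Yes

From 3 we can reach 0, 1, 2, 3, 4, 5, 6, 7, which includes 2.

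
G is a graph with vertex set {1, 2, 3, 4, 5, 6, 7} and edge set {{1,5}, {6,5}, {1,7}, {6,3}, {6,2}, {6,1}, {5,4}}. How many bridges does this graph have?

The edges on the cycle 6-1-5-6 are not bridges since each lies on that cycle.
But removing 5-4 disconnects 5 from 4; removing 1-7 disconnects 1 from 7; removing 6-3 disconnects 6 from 3; removing 6-2 disconnects 6 from 2 — these are bridges.
That makes 4 bridges.

4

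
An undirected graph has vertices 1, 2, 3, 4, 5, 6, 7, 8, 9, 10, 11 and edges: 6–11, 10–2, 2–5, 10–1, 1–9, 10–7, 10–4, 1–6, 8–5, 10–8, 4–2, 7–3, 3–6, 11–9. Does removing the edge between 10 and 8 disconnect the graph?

No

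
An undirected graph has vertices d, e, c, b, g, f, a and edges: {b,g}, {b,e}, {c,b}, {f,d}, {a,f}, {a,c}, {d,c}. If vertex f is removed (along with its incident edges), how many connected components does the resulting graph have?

1

With f gone, the remaining components are: {a, b, c, d, e, g}.
That is 1 component.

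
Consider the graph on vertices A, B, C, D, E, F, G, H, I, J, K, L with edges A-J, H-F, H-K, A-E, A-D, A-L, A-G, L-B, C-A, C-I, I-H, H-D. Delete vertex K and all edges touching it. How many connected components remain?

1

With K gone, the remaining components are: {A, B, C, D, E, F, G, H, I, J, L}.
That is 1 component.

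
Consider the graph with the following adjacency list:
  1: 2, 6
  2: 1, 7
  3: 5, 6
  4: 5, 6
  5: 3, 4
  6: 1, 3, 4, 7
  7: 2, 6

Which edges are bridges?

none

The edges on the cycle 6-3-5-4-6 are not bridges since each lies on that cycle.
Every edge lies on some cycle, so there are no bridges.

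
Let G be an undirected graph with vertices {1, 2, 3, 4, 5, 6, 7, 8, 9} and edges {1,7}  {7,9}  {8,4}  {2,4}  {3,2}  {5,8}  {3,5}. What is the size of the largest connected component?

6 is isolated — a component by itself.
Starting from 1 we can reach 1, 7, 9. That is one component of size 3.
Starting from 2 we can reach 2, 3, 4, 5, 8. That is one component of size 5.
The largest has 5 vertices.

5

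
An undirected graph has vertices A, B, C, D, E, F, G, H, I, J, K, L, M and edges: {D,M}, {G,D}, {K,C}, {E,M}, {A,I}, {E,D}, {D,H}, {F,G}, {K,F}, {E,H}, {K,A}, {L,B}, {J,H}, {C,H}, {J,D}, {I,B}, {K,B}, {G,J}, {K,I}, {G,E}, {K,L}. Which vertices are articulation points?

K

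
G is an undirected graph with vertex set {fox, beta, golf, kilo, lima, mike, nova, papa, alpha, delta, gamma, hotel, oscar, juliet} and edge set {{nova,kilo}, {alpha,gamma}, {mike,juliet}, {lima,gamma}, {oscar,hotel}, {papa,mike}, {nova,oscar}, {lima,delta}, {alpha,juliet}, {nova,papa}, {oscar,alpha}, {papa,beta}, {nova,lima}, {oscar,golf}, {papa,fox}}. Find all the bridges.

The edges on the cycle nova-papa-mike-juliet-alpha-oscar-nova are not bridges since each lies on that cycle.
But removing fox - papa disconnects fox from papa; removing papa - beta disconnects papa from beta; removing golf - oscar disconnects golf from oscar; removing lima - delta disconnects lima from delta — these are bridges.
In total 6 edges are bridges.

beta-papa, delta-lima, fox-papa, golf-oscar, hotel-oscar, kilo-nova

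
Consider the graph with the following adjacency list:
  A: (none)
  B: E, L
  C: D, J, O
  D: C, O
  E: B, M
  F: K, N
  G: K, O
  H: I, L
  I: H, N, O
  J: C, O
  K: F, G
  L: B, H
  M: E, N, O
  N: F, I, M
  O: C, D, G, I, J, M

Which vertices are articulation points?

O

Removing O increases the component count from 2 to 3, so O is a cut vertex.
By contrast removing D leaves 2 components; it is not a cut vertex. No other vertex is a cut vertex either.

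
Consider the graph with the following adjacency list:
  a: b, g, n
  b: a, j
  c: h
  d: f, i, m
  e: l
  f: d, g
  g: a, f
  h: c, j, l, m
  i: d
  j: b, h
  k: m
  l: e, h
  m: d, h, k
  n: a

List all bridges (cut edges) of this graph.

a-n, c-h, d-i, e-l, h-l, k-m

The edges on the cycle b-j-h-m-d-f-g-a-b are not bridges since each lies on that cycle.
But removing l-h disconnects l from h; removing h-c disconnects h from c; removing m-k disconnects m from k; removing n-a disconnects n from a — these are bridges.
In total 6 edges are bridges.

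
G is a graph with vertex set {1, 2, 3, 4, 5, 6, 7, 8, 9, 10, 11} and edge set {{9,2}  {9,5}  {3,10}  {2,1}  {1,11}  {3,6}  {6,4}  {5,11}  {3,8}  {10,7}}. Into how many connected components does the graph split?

Starting from 1 we can reach 1, 2, 5, 9, 11. That is one component of size 5.
Starting from 3 we can reach 3, 4, 6, 7, 8, 10. That is one component of size 6.
Total: 2 components.

2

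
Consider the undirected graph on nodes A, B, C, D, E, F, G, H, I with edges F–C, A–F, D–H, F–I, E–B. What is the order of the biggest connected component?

G is isolated — a component by itself.
Starting from B we can reach B, E. That is one component of size 2.
Starting from D we can reach D, H. That is one component of size 2.
Starting from A we can reach A, C, F, I. That is one component of size 4.
The largest has 4 vertices.

4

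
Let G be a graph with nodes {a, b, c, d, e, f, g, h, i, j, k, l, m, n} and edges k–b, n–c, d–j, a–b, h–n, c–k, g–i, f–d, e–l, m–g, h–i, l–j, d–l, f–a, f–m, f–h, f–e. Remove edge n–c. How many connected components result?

1

n and c are still connected via n-h-f-a-b-k-c, so the component count stays at 1.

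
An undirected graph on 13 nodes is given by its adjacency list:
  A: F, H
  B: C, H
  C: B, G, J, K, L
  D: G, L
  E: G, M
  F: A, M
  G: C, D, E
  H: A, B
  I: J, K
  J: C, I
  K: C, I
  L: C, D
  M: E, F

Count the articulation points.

Removing C increases the component count from 1 to 2, so C is a cut vertex.
By contrast removing I leaves 1 component; it is not a cut vertex. No other vertex is a cut vertex either.

1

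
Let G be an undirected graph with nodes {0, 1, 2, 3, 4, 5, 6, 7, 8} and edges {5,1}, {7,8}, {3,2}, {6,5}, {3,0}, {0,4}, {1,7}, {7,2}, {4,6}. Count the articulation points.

Removing 7 increases the component count from 1 to 2, so 7 is a cut vertex.
By contrast removing 5 leaves 1 component; it is not a cut vertex. No other vertex is a cut vertex either.

1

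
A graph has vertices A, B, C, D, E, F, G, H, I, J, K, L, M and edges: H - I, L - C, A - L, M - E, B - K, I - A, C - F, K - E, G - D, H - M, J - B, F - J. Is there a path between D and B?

No

The component containing D is {D, G}, and B is not in it.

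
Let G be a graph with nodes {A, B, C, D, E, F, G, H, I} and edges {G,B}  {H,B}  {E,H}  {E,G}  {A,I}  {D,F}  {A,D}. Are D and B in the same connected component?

The component containing D is {A, D, F, I}, and B is not in it.

No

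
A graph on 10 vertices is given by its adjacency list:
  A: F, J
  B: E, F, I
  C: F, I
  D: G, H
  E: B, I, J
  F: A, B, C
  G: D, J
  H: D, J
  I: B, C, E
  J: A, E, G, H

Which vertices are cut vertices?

J

Removing J increases the component count from 1 to 2, so J is a cut vertex.
By contrast removing A leaves 1 component; it is not a cut vertex. No other vertex is a cut vertex either.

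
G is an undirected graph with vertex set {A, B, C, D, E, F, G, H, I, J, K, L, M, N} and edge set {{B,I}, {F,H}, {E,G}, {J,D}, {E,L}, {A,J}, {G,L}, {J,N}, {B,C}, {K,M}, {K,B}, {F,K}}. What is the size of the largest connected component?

Starting from E we can reach E, G, L. That is one component of size 3.
Starting from A we can reach A, D, J, N. That is one component of size 4.
Starting from B we can reach B, C, F, H, I, K, M. That is one component of size 7.
The largest has 7 vertices.

7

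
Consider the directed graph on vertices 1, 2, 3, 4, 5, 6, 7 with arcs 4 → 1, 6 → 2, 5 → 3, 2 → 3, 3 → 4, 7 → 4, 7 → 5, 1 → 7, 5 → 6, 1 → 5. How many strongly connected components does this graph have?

{1, 2, 3, 4, 5, 6, 7} are all mutually reachable — one SCC of size 7.
That gives 1 strongly connected component.

1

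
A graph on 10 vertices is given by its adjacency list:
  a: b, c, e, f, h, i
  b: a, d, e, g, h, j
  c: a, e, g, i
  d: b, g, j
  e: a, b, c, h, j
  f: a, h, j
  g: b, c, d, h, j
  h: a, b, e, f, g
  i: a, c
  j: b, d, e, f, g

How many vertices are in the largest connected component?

10

Starting from a we can reach a, b, c, d, e, f, g, h, i, j. That is one component of size 10.
The largest has 10 vertices.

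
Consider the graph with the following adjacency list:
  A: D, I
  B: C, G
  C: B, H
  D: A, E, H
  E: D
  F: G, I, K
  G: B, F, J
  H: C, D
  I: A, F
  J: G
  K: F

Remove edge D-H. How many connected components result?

D and H are still connected via D-A-I-F-G-B-C-H, so the component count stays at 1.

1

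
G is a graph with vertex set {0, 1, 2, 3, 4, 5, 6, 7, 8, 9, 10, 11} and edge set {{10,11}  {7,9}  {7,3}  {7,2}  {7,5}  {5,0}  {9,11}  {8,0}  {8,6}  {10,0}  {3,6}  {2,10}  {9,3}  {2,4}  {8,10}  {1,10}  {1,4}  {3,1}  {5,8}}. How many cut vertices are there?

Removing 8, for instance, still leaves 1 component. No single vertex removal increases the component count — the graph has no articulation points.

0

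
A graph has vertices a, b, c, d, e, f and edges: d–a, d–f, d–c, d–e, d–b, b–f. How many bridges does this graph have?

The edges on the cycle d-b-f-d are not bridges since each lies on that cycle.
But removing d–e disconnects d from e; removing d–a disconnects d from a; removing d–c disconnects d from c — these are bridges.
That makes 3 bridges.

3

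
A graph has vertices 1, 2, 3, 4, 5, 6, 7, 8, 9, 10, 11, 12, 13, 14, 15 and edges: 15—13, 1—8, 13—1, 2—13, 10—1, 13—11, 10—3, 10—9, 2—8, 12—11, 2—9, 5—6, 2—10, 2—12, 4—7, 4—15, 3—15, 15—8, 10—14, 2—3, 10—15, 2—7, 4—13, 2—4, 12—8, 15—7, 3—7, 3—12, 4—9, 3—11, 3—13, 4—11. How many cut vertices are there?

1

Removing 10 increases the component count from 2 to 3, so 10 is a cut vertex.
By contrast removing 1 leaves 2 components; it is not a cut vertex. No other vertex is a cut vertex either.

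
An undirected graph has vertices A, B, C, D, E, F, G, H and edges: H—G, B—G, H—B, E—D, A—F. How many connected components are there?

4

C is isolated — a component by itself.
Starting from D we can reach D, E. That is one component of size 2.
Starting from A we can reach A, F. That is one component of size 2.
Starting from B we can reach B, G, H. That is one component of size 3.
Total: 4 components.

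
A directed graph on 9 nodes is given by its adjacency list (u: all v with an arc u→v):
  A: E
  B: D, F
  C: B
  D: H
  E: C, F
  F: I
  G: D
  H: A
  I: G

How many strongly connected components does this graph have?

{A, B, C, D, E, F, G, H, I} are all mutually reachable — one SCC of size 9.
That gives 1 strongly connected component.

1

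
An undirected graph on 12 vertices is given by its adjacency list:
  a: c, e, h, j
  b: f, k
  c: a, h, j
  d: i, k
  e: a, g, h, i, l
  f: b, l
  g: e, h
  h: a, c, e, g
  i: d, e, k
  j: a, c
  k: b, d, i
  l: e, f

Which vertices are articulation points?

e

Removing e increases the component count from 1 to 2, so e is a cut vertex.
By contrast removing a leaves 1 component; it is not a cut vertex. No other vertex is a cut vertex either.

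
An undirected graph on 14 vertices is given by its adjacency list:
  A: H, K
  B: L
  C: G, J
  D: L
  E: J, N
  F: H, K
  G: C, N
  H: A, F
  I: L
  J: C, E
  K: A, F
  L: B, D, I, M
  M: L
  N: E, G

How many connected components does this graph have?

Starting from A we can reach A, F, H, K. That is one component of size 4.
Starting from B we can reach B, D, I, L, M. That is one component of size 5.
Starting from C we can reach C, E, G, J, N. That is one component of size 5.
Total: 3 components.

3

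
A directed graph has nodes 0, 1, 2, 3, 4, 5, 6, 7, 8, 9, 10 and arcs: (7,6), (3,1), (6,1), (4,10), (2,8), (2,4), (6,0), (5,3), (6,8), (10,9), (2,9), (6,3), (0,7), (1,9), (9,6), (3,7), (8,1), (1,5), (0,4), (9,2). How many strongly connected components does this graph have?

1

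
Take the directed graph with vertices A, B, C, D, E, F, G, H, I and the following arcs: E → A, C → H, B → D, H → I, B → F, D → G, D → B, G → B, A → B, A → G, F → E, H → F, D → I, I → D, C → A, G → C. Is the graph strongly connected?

From C we can reach every vertex (A, B, C, D, E, F, G, H, I), and every vertex can reach C (A, B, C, D, E, F, G, H, I). So the whole graph is one strongly connected component.

Yes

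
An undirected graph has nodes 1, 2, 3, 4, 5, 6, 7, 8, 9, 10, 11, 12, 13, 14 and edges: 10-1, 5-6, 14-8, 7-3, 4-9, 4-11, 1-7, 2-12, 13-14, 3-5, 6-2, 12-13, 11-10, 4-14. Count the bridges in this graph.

The edges on the cycle 4-11-10-1-7-3-5-6-2-12-13-14-4 are not bridges since each lies on that cycle.
But removing 4-9 disconnects 4 from 9; removing 14-8 disconnects 14 from 8 — these are bridges.
That makes 2 bridges.

2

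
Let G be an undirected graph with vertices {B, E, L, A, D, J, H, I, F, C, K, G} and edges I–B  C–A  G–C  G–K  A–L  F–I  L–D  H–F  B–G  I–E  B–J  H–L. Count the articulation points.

4

Removing B increases the component count from 1 to 2, so B is a cut vertex.
Removing G increases the component count from 1 to 2, so G is a cut vertex.
Removing I increases the component count from 1 to 2, so I is a cut vertex.
Likewise L is a cut vertex.
By contrast removing D leaves 1 component; it is not a cut vertex. No other vertex is a cut vertex either.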